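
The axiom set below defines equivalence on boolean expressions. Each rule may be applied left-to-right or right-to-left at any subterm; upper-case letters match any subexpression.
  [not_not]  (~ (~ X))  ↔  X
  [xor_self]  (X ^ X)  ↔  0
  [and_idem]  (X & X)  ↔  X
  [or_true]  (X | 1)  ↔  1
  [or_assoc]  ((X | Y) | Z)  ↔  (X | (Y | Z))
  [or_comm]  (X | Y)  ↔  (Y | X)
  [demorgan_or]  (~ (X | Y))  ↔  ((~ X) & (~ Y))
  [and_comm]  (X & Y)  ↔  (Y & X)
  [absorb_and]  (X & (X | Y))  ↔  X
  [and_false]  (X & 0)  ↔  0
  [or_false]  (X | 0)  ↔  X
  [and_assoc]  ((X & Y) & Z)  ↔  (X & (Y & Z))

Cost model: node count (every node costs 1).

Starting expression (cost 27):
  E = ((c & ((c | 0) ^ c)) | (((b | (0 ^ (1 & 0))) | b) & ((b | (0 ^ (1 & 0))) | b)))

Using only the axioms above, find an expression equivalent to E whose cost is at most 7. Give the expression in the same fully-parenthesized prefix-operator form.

((c & 0) | (b | b))   [cost 7]

(1) (((b | (0 ^ (1 & 0))) | b) & ((b | (0 ^ (1 & 0))) | b))  =[and_idem →]=  ((b | (0 ^ (1 & 0))) | b)    ⊢ ((c & ((c | 0) ^ c)) | ((b | (0 ^ (1 & 0))) | b))
(2) (c | 0)  =[or_false →]=  c    ⊢ ((c & (c ^ c)) | ((b | (0 ^ (1 & 0))) | b))
(3) (1 & 0)  =[and_false →]=  0    ⊢ ((c & (c ^ c)) | ((b | (0 ^ 0)) | b))
(4) (0 ^ 0)  =[xor_self →]=  0    ⊢ ((c & (c ^ c)) | ((b | 0) | b))
(5) (c ^ c)  =[xor_self →]=  0    ⊢ ((c & 0) | ((b | 0) | b))
(6) (b | 0)  =[or_false →]=  b    ⊢ cost 7, within 7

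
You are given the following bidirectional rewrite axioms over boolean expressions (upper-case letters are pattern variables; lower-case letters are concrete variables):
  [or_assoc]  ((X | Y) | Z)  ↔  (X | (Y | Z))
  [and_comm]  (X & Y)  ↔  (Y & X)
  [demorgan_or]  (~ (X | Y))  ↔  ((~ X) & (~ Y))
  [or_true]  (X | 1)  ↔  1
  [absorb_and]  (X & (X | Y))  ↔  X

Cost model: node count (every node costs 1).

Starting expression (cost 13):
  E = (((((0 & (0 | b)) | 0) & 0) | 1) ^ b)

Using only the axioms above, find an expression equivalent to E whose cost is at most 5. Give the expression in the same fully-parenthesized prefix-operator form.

((0 | 1) ^ b)   [cost 5]

1. [absorb_and →] (0 & (0 | b))  →  0;  E = ((((0 | 0) & 0) | 1) ^ b)
2. [and_comm →] ((0 | 0) & 0)  →  (0 & (0 | 0));  E = (((0 & (0 | 0)) | 1) ^ b)
3. [absorb_and →] (0 & (0 | 0))  →  0;  cost 5 ≤ 5, done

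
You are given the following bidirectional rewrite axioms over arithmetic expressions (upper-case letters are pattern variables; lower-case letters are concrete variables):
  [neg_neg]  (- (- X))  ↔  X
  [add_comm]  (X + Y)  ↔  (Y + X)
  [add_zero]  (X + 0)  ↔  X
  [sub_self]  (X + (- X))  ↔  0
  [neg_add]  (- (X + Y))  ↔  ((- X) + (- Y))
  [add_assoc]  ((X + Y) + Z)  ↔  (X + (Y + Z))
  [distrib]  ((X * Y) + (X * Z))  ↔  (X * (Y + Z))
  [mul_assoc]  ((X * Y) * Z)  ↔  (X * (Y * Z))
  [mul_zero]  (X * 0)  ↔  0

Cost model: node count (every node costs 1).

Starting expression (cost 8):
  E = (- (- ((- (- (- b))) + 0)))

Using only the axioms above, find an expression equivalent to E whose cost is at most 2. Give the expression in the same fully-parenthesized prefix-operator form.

(1) (- (- b))  =[neg_neg →]=  b    ⊢ (- (- ((- b) + 0)))
(2) ((- b) + 0)  =[add_zero →]=  (- b)    ⊢ (- (- (- b)))
(3) (- (- (- b)))  =[neg_neg →]=  (- b)    ⊢ cost 2, within 2

(- b)   [cost 2]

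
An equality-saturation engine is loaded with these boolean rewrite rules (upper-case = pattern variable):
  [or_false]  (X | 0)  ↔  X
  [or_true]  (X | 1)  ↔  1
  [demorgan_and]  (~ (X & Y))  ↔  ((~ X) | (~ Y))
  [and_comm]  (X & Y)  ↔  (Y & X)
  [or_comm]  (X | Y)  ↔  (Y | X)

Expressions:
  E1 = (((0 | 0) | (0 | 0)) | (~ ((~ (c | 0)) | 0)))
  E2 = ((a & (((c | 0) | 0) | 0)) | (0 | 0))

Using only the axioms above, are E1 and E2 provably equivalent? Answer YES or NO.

NO

The axioms are sound identities: if E1 ↔* E2 then E1 and E2 evaluate identically under any assignment.
Under a=0, c=1: E1 evaluates to 1, E2 to 0. Distinct ⇒ no rewrite sequence connects them.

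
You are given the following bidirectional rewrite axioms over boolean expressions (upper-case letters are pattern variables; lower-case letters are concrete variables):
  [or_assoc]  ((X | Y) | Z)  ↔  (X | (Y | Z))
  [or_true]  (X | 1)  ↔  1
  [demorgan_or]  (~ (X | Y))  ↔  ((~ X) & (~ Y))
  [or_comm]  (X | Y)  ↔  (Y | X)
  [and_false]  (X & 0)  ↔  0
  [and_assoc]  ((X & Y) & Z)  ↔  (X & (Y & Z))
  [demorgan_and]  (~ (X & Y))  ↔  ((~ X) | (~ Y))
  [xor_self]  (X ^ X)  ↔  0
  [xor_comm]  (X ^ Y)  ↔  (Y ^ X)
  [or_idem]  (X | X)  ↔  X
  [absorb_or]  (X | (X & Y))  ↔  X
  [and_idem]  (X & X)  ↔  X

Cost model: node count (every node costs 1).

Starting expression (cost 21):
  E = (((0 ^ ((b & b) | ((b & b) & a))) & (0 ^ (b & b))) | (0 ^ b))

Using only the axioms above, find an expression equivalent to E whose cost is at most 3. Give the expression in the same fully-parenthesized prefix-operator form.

(0 ^ b)   [cost 3]

(1) ((b & b) | ((b & b) & a))  =[absorb_or →]=  (b & b)    ⊢ (((0 ^ (b & b)) & (0 ^ (b & b))) | (0 ^ b))
(2) (b & b)  =[and_idem →]=  b    ⊢ (((0 ^ (b & b)) & (0 ^ b)) | (0 ^ b))
(3) (b & b)  =[and_idem →]=  b    ⊢ (((0 ^ b) & (0 ^ b)) | (0 ^ b))
(4) ((0 ^ b) & (0 ^ b))  =[and_idem →]=  (0 ^ b)    ⊢ ((0 ^ b) | (0 ^ b))
(5) ((0 ^ b) | (0 ^ b))  =[or_idem →]=  (0 ^ b)    ⊢ cost 3, within 3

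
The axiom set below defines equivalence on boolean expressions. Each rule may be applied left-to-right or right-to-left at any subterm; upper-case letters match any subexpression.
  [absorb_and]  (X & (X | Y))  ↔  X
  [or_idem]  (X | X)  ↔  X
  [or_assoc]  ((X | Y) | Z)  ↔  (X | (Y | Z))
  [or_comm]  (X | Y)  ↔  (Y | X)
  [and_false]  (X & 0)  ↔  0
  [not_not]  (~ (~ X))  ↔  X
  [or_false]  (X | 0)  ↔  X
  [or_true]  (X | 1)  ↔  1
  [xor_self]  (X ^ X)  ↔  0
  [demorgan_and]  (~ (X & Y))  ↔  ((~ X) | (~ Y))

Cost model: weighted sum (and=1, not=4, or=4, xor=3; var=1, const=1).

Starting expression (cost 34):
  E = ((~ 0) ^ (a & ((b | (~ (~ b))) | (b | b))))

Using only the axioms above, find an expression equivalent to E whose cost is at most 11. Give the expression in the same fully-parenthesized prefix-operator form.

(1) (~ (~ b))  =[not_not →]=  b    ⊢ ((~ 0) ^ (a & ((b | b) | (b | b))))
(2) ((b | b) | (b | b))  =[or_idem →]=  (b | b)    ⊢ ((~ 0) ^ (a & (b | b)))
(3) (b | b)  =[or_idem →]=  b    ⊢ cost 11, within 11

((~ 0) ^ (a & b))   [cost 11]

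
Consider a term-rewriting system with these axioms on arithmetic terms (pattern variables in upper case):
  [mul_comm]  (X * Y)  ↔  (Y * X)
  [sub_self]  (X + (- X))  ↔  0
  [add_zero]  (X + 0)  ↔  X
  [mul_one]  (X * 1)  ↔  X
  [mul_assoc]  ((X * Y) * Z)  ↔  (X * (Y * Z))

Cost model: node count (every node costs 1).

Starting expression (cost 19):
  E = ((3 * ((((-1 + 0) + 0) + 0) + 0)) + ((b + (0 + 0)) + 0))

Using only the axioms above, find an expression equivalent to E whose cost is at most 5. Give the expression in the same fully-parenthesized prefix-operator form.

(1) (((-1 + 0) + 0) + 0)  =[add_zero →]=  ((-1 + 0) + 0)    ⊢ ((3 * (((-1 + 0) + 0) + 0)) + ((b + (0 + 0)) + 0))
(2) (0 + 0)  =[add_zero →]=  0    ⊢ ((3 * (((-1 + 0) + 0) + 0)) + ((b + 0) + 0))
(3) (((-1 + 0) + 0) + 0)  =[add_zero →]=  ((-1 + 0) + 0)    ⊢ ((3 * ((-1 + 0) + 0)) + ((b + 0) + 0))
(4) ((-1 + 0) + 0)  =[add_zero →]=  (-1 + 0)    ⊢ ((3 * (-1 + 0)) + ((b + 0) + 0))
(5) (-1 + 0)  =[add_zero →]=  -1    ⊢ ((3 * -1) + ((b + 0) + 0))
(6) (b + 0)  =[add_zero →]=  b    ⊢ ((3 * -1) + (b + 0))
(7) (b + 0)  =[add_zero →]=  b    ⊢ cost 5, within 5

((3 * -1) + b)   [cost 5]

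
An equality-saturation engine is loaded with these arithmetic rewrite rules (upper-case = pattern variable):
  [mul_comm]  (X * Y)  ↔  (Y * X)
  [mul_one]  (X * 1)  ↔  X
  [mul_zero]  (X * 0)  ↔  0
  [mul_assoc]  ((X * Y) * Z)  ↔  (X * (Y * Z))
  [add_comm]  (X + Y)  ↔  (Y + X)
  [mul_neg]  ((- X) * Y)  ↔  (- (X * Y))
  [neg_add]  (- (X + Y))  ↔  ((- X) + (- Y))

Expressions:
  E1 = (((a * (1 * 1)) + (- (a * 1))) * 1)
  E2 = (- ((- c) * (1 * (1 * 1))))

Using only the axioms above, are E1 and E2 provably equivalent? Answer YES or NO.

NO

All listed rules preserve value, hence provable equivalence implies equal values everywhere; look for a separating assignment.
a=0, c=1 gives E1 ↦ 0, E2 ↦ 1; values differ ⇒ not provably equivalent.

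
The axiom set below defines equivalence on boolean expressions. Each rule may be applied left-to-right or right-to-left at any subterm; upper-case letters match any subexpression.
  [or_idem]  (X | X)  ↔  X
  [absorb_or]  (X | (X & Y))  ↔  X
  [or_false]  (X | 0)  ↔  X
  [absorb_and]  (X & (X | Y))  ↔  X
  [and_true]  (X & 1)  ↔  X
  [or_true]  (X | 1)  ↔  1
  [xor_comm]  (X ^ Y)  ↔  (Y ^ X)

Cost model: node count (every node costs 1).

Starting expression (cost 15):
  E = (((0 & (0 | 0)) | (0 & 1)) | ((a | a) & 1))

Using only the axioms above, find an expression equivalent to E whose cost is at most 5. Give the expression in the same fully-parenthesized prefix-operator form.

((0 | 0) | a)   [cost 5]

1. [absorb_and →] (0 & (0 | 0))  →  0;  E = ((0 | (0 & 1)) | ((a | a) & 1))
2. [or_idem →] (a | a)  →  a;  E = ((0 | (0 & 1)) | (a & 1))
3. [and_true →] (a & 1)  →  a;  E = ((0 | (0 & 1)) | a)
4. [and_true →] (0 & 1)  →  0;  cost 5 ≤ 5, done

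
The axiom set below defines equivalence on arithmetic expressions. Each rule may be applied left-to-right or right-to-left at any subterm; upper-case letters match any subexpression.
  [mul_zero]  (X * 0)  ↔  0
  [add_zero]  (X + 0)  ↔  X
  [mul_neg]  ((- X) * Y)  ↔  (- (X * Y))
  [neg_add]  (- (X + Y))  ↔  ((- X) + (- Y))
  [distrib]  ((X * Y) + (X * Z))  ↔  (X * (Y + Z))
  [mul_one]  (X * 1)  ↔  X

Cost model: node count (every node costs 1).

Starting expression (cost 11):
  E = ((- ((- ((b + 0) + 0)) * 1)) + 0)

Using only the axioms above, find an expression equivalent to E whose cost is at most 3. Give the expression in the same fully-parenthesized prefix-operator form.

1. [add_zero →] (b + 0)  →  b;  E = ((- ((- (b + 0)) * 1)) + 0)
2. [mul_one →] ((- (b + 0)) * 1)  →  (- (b + 0));  E = ((- (- (b + 0))) + 0)
3. [add_zero →] (b + 0)  →  b;  E = ((- (- b)) + 0)
4. [add_zero →] ((- (- b)) + 0)  →  (- (- b));  cost 3 ≤ 3, done

(- (- b))   [cost 3]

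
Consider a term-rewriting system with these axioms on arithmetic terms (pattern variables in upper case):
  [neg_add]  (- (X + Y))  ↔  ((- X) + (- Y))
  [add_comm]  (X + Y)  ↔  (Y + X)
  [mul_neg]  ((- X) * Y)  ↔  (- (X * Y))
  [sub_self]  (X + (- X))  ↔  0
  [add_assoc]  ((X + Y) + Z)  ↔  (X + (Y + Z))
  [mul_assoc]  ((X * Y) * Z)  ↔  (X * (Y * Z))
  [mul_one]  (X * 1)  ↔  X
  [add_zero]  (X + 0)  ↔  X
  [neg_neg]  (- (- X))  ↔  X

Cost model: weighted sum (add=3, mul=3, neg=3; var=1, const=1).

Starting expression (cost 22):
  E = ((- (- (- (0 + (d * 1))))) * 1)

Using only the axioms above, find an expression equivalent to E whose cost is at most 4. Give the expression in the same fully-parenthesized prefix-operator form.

(- d)   [cost 4]

1. [mul_one →] ((- (- (- (0 + (d * 1))))) * 1)  →  (- (- (- (0 + (d * 1)))))
2. [neg_neg →] (- (- (- (0 + (d * 1)))))  →  (- (0 + (d * 1)))
3. [mul_one →] (d * 1)  →  d;  E = (- (0 + d))
4. [add_comm →] (0 + d)  →  (d + 0);  E = (- (d + 0))
5. [add_zero →] (d + 0)  →  d;  cost 4 ≤ 4, done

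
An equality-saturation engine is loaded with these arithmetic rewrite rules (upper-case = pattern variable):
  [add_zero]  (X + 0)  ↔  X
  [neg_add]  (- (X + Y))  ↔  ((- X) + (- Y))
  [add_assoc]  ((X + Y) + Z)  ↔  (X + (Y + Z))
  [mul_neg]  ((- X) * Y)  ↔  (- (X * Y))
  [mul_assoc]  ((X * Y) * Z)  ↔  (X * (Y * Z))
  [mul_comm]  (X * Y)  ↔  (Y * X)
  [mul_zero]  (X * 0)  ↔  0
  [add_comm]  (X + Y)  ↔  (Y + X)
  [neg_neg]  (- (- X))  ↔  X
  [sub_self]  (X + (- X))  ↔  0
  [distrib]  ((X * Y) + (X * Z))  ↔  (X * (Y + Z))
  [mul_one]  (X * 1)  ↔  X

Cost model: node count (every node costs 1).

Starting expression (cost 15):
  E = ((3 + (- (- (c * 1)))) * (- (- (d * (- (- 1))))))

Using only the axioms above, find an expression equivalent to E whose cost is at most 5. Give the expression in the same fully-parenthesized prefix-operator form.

((3 + c) * d)   [cost 5]

step 1: neg_neg (→) rewrites (- (- (d * (- (- 1))))) into (d * (- (- 1))), now ((3 + (- (- (c * 1)))) * (d * (- (- 1))))
step 2: neg_neg (→) rewrites (- (- (c * 1))) into (c * 1), now ((3 + (c * 1)) * (d * (- (- 1))))
step 3: neg_neg (→) rewrites (- (- 1)) into 1, now ((3 + (c * 1)) * (d * 1))
step 4: mul_one (→) rewrites (d * 1) into d, now ((3 + (c * 1)) * d)
step 5: mul_one (→) rewrites (c * 1) into c, reaching cost 5 (bound 5)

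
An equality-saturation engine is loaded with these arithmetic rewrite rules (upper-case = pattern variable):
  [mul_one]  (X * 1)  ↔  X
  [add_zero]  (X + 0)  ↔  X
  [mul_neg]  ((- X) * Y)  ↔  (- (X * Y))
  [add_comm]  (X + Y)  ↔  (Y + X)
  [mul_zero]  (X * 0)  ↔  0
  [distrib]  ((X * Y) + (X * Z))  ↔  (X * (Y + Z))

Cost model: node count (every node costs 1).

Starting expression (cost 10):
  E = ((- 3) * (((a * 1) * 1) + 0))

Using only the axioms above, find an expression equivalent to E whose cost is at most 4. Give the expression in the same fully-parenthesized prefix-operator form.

((- 3) * a)   [cost 4]

1. [add_zero →] (((a * 1) * 1) + 0)  →  ((a * 1) * 1);  E = ((- 3) * ((a * 1) * 1))
2. [mul_one →] (a * 1)  →  a;  E = ((- 3) * (a * 1))
3. [mul_one →] (a * 1)  →  a;  cost 4 ≤ 4, done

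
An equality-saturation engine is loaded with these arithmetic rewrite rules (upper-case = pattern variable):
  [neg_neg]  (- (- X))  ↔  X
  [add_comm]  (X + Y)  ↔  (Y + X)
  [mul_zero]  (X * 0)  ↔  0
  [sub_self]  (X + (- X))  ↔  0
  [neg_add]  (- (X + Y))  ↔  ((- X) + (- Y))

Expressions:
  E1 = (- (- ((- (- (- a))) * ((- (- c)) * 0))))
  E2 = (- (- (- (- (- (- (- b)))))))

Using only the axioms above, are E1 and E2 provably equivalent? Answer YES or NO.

NO

The axioms are sound identities: if E1 ↔* E2 then E1 and E2 evaluate identically under any assignment.
Under a=0, b=1, c=0: E1 evaluates to 0, E2 to -1. Distinct ⇒ no rewrite sequence connects them.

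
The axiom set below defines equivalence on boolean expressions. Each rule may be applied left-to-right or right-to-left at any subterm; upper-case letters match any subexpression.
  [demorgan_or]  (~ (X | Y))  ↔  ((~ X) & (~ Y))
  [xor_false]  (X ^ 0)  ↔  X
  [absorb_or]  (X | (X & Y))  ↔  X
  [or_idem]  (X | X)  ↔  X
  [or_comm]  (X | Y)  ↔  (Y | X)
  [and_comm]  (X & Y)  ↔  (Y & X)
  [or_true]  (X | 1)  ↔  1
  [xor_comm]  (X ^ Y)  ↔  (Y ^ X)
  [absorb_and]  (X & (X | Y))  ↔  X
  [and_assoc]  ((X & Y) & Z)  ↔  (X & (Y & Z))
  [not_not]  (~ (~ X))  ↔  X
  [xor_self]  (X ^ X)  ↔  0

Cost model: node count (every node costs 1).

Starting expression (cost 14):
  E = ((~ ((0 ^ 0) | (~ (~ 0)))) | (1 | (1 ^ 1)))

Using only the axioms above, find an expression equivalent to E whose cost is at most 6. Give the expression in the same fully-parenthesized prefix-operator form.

((~ 0) | (1 | 0))   [cost 6]

step 1: not_not (→) rewrites (~ (~ 0)) into 0, now ((~ ((0 ^ 0) | 0)) | (1 | (1 ^ 1)))
step 2: xor_false (→) rewrites (0 ^ 0) into 0, now ((~ (0 | 0)) | (1 | (1 ^ 1)))
step 3: or_idem (→) rewrites (0 | 0) into 0, now ((~ 0) | (1 | (1 ^ 1)))
step 4: xor_self (→) rewrites (1 ^ 1) into 0, reaching cost 6 (bound 6)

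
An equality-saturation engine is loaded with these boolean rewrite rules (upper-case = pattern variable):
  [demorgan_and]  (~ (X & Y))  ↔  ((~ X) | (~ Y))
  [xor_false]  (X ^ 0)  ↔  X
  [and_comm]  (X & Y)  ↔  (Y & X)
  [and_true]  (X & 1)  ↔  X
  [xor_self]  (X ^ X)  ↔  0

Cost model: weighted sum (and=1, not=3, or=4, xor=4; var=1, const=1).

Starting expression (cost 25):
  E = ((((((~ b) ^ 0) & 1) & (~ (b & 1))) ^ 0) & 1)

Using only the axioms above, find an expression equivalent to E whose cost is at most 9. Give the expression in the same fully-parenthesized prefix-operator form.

step 1: xor_false (→) rewrites ((~ b) ^ 0) into (~ b), now (((((~ b) & 1) & (~ (b & 1))) ^ 0) & 1)
step 2: and_true (→) rewrites (b & 1) into b, now (((((~ b) & 1) & (~ b)) ^ 0) & 1)
step 3: xor_false (→) rewrites ((((~ b) & 1) & (~ b)) ^ 0) into (((~ b) & 1) & (~ b)), now ((((~ b) & 1) & (~ b)) & 1)
step 4: and_true (→) rewrites ((~ b) & 1) into (~ b), now (((~ b) & (~ b)) & 1)
step 5: and_true (→) rewrites (((~ b) & (~ b)) & 1) into ((~ b) & (~ b)), reaching cost 9 (bound 9)

((~ b) & (~ b))   [cost 9]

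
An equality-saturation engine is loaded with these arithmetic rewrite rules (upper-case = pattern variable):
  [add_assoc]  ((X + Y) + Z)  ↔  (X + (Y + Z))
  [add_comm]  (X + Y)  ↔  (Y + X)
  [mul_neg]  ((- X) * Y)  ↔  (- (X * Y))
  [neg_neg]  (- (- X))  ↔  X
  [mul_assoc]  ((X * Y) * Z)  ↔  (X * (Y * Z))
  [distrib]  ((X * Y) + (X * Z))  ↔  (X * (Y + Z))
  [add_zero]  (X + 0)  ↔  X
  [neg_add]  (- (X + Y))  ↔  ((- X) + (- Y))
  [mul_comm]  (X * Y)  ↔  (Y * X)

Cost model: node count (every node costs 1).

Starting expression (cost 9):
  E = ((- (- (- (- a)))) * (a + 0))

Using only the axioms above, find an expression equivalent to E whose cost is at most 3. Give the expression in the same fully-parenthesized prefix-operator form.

(1) (a + 0)  =[add_zero →]=  a    ⊢ ((- (- (- (- a)))) * a)
(2) (- (- (- a)))  =[neg_neg →]=  (- a)    ⊢ ((- (- a)) * a)
(3) (- (- a))  =[neg_neg →]=  a    ⊢ cost 3, within 3

(a * a)   [cost 3]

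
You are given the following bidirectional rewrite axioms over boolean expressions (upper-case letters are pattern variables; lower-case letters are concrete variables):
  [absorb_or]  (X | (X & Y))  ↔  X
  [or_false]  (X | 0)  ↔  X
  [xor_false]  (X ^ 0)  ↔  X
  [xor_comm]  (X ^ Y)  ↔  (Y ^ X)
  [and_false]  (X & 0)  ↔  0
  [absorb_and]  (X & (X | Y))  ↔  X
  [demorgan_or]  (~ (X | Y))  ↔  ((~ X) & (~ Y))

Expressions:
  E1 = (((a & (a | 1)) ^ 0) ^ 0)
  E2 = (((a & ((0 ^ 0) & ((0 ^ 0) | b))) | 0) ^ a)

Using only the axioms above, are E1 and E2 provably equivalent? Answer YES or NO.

1. [xor_false →] (((a & (a | 1)) ^ 0) ^ 0)  →  ((a & (a | 1)) ^ 0)
2. [absorb_and →] (a & (a | 1))  →  a;  E1 = (a ^ 0)
3. [xor_comm →] (a ^ 0)  →  (0 ^ a)
4. [and_false ←] 0  →  (a & 0);  E1 = ((a & 0) ^ a)
5. [xor_false ←] 0  →  (0 ^ 0);  E1 = ((a & (0 ^ 0)) ^ a)
6. [or_false ←] (a & (0 ^ 0))  →  ((a & (0 ^ 0)) | 0);  E1 = (((a & (0 ^ 0)) | 0) ^ a)
7. [absorb_and ←] (0 ^ 0)  →  ((0 ^ 0) & ((0 ^ 0) | b));  this is E2

YES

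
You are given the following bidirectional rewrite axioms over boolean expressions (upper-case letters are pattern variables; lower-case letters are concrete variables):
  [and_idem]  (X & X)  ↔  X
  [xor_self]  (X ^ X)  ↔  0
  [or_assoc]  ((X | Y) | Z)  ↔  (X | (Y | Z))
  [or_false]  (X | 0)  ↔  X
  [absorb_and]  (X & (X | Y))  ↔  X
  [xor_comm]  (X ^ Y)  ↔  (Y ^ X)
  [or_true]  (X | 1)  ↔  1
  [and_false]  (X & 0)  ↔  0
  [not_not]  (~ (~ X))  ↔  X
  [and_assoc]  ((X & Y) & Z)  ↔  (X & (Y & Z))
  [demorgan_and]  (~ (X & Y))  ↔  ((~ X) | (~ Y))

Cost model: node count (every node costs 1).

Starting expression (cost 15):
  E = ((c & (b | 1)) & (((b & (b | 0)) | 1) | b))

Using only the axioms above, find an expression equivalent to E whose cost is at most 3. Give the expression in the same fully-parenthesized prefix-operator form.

(1) (b & (b | 0))  =[absorb_and →]=  b    ⊢ ((c & (b | 1)) & ((b | 1) | b))
(2) ((c & (b | 1)) & ((b | 1) | b))  =[and_assoc →]=  (c & ((b | 1) & ((b | 1) | b)))
(3) ((b | 1) & ((b | 1) | b))  =[absorb_and →]=  (b | 1)    ⊢ (c & (b | 1))
(4) (b | 1)  =[or_true →]=  1    ⊢ cost 3, within 3

(c & 1)   [cost 3]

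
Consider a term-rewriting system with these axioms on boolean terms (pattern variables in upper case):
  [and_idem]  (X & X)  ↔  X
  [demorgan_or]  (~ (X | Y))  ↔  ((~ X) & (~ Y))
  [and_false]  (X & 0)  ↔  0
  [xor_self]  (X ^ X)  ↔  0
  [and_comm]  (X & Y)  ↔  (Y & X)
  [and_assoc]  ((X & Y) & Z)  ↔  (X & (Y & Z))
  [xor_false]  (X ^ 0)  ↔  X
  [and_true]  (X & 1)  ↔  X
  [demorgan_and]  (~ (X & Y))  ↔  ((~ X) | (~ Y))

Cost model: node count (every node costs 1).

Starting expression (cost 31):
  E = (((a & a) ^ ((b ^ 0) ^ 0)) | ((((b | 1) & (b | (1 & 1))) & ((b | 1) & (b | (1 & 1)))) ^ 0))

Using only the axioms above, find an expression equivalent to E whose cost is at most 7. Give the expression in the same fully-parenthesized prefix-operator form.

1. [and_idem →] (((b | 1) & (b | (1 & 1))) & ((b | 1) & (b | (1 & 1))))  →  ((b | 1) & (b | (1 & 1)));  E = (((a & a) ^ ((b ^ 0) ^ 0)) | (((b | 1) & (b | (1 & 1))) ^ 0))
2. [xor_false →] (b ^ 0)  →  b;  E = (((a & a) ^ (b ^ 0)) | (((b | 1) & (b | (1 & 1))) ^ 0))
3. [and_idem →] (1 & 1)  →  1;  E = (((a & a) ^ (b ^ 0)) | (((b | 1) & (b | 1)) ^ 0))
4. [xor_false →] (b ^ 0)  →  b;  E = (((a & a) ^ b) | (((b | 1) & (b | 1)) ^ 0))
5. [and_idem →] ((b | 1) & (b | 1))  →  (b | 1);  E = (((a & a) ^ b) | ((b | 1) ^ 0))
6. [xor_false →] ((b | 1) ^ 0)  →  (b | 1);  E = (((a & a) ^ b) | (b | 1))
7. [and_idem →] (a & a)  →  a;  cost 7 ≤ 7, done

((a ^ b) | (b | 1))   [cost 7]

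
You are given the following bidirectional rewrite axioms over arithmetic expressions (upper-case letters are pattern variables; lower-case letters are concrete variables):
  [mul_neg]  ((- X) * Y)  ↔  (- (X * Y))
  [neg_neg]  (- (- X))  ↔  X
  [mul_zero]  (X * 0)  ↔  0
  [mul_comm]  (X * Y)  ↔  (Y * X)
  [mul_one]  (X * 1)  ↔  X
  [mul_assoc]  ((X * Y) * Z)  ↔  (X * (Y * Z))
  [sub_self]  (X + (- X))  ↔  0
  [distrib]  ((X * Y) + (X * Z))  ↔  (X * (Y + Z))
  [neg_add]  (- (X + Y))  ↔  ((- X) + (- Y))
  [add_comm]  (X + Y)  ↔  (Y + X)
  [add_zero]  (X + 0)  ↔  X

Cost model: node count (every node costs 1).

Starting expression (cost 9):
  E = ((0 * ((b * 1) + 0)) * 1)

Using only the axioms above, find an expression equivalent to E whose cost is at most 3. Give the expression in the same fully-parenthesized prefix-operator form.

(0 * b)   [cost 3]

1. [add_zero →] ((b * 1) + 0)  →  (b * 1);  E = ((0 * (b * 1)) * 1)
2. [mul_one →] ((0 * (b * 1)) * 1)  →  (0 * (b * 1))
3. [mul_one →] (b * 1)  →  b;  cost 3 ≤ 3, done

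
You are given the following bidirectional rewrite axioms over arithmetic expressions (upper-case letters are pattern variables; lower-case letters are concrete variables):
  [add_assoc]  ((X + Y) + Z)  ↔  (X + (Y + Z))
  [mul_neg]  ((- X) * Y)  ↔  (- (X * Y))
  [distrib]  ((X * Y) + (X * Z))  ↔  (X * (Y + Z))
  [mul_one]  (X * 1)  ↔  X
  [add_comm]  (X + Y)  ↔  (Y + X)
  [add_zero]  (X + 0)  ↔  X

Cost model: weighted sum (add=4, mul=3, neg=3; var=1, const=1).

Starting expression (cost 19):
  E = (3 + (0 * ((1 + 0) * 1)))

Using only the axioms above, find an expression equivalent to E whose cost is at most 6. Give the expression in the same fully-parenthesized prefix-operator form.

(1) (1 + 0)  =[add_zero →]=  1    ⊢ (3 + (0 * (1 * 1)))
(2) (1 * 1)  =[mul_one →]=  1    ⊢ (3 + (0 * 1))
(3) (0 * 1)  =[mul_one →]=  0    ⊢ cost 6, within 6

(3 + 0)   [cost 6]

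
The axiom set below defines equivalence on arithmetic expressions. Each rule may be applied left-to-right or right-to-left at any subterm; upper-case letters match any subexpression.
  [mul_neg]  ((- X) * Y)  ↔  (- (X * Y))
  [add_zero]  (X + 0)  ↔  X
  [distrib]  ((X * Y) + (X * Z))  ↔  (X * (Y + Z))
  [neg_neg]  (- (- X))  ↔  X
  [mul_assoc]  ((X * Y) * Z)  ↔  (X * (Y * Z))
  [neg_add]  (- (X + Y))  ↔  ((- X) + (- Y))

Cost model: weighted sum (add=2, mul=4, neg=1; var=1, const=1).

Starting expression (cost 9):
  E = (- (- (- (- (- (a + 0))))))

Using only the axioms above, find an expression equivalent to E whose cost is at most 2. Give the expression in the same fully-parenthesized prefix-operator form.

(- a)   [cost 2]

(1) (a + 0)  =[add_zero →]=  a    ⊢ (- (- (- (- (- a)))))
(2) (- (- a))  =[neg_neg →]=  a    ⊢ (- (- (- a)))
(3) (- (- a))  =[neg_neg →]=  a    ⊢ cost 2, within 2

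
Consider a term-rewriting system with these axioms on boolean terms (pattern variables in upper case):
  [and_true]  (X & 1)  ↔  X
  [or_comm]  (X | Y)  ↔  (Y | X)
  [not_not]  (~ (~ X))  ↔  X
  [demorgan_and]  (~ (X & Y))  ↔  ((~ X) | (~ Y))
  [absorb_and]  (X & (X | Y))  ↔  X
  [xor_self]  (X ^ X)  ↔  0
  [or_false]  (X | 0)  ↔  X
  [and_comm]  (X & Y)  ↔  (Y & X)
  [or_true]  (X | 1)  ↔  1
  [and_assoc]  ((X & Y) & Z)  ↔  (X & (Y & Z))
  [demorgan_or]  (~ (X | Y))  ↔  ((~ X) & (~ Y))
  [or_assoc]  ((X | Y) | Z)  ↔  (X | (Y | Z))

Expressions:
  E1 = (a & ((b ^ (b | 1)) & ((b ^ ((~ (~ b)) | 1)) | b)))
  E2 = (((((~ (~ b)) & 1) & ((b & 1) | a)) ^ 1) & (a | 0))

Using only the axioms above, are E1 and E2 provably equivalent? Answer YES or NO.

YES

(1) (~ (~ b))  =[not_not →]=  b    ⊢ (a & ((b ^ (b | 1)) & ((b ^ (b | 1)) | b)))
(2) ((b ^ (b | 1)) & ((b ^ (b | 1)) | b))  =[absorb_and →]=  (b ^ (b | 1))    ⊢ (a & (b ^ (b | 1)))
(3) (b | 1)  =[or_true →]=  1    ⊢ (a & (b ^ 1))
(4) (a & (b ^ 1))  =[and_comm →]=  ((b ^ 1) & a)
(5) a  =[or_false ←]=  (a | 0)    ⊢ ((b ^ 1) & (a | 0))
(6) b  =[and_true ←]=  (b & 1)    ⊢ (((b & 1) ^ 1) & (a | 0))
(7) (b & 1)  =[absorb_and ←]=  ((b & 1) & ((b & 1) | a))    ⊢ ((((b & 1) & ((b & 1) | a)) ^ 1) & (a | 0))
(8) b  =[not_not ←]=  (~ (~ b))    ⊢ E2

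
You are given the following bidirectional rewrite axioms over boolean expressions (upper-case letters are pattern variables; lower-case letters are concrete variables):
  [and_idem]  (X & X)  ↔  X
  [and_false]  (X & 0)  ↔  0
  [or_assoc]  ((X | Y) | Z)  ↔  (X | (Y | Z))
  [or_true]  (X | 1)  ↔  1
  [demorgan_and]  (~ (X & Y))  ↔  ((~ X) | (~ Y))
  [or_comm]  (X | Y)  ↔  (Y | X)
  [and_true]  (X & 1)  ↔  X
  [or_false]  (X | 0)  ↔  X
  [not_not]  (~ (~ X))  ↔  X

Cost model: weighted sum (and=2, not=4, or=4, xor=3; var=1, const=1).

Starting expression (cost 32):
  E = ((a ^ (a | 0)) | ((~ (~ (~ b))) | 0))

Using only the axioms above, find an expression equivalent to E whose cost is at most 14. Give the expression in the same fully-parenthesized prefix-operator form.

((a ^ a) | (~ b))   [cost 14]

(1) (a | 0)  =[or_false →]=  a    ⊢ ((a ^ a) | ((~ (~ (~ b))) | 0))
(2) (~ (~ (~ b)))  =[not_not →]=  (~ b)    ⊢ ((a ^ a) | ((~ b) | 0))
(3) ((~ b) | 0)  =[or_false →]=  (~ b)    ⊢ cost 14, within 14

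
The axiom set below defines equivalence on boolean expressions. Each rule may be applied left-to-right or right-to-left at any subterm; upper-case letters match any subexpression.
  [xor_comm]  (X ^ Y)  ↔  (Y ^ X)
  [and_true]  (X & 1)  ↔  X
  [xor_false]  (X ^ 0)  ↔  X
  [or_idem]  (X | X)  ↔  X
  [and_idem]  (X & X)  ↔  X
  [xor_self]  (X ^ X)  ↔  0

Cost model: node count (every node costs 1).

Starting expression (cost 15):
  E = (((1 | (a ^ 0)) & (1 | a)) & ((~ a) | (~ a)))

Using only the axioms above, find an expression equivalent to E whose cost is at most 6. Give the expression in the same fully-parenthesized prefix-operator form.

((1 | a) & (~ a))   [cost 6]

1. [or_idem →] ((~ a) | (~ a))  →  (~ a);  E = (((1 | (a ^ 0)) & (1 | a)) & (~ a))
2. [xor_false →] (a ^ 0)  →  a;  E = (((1 | a) & (1 | a)) & (~ a))
3. [and_idem →] ((1 | a) & (1 | a))  →  (1 | a);  cost 6 ≤ 6, done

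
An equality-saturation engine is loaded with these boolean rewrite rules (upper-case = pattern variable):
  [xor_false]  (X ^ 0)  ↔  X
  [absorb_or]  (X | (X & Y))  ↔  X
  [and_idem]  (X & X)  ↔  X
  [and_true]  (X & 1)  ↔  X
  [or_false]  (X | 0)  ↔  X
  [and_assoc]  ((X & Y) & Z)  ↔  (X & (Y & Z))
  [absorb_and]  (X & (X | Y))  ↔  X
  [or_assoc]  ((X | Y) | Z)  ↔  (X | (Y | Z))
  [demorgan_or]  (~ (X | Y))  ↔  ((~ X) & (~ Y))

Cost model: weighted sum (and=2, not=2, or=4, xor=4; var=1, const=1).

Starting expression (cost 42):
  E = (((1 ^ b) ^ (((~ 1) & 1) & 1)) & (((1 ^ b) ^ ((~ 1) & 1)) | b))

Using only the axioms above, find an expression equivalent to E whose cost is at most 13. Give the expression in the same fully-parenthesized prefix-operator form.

((1 ^ b) ^ (~ 1))   [cost 13]

1. [and_true →] ((~ 1) & 1)  →  (~ 1);  E = (((1 ^ b) ^ ((~ 1) & 1)) & (((1 ^ b) ^ ((~ 1) & 1)) | b))
2. [absorb_and →] (((1 ^ b) ^ ((~ 1) & 1)) & (((1 ^ b) ^ ((~ 1) & 1)) | b))  →  ((1 ^ b) ^ ((~ 1) & 1))
3. [and_true →] ((~ 1) & 1)  →  (~ 1);  cost 13 ≤ 13, done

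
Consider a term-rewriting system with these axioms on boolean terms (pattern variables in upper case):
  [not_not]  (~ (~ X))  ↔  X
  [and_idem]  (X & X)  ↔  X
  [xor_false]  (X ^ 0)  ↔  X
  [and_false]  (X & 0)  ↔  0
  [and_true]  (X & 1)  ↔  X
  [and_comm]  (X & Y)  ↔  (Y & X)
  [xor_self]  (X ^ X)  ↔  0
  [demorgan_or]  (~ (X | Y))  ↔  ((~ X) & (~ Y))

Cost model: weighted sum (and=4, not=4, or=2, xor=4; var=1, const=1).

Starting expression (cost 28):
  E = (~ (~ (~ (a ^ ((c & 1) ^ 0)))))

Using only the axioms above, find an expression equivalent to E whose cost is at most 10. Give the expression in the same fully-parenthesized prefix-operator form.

(1) (c & 1)  =[and_true →]=  c    ⊢ (~ (~ (~ (a ^ (c ^ 0)))))
(2) (c ^ 0)  =[xor_false →]=  c    ⊢ (~ (~ (~ (a ^ c))))
(3) (~ (~ (a ^ c)))  =[not_not →]=  (a ^ c)    ⊢ cost 10, within 10

(~ (a ^ c))   [cost 10]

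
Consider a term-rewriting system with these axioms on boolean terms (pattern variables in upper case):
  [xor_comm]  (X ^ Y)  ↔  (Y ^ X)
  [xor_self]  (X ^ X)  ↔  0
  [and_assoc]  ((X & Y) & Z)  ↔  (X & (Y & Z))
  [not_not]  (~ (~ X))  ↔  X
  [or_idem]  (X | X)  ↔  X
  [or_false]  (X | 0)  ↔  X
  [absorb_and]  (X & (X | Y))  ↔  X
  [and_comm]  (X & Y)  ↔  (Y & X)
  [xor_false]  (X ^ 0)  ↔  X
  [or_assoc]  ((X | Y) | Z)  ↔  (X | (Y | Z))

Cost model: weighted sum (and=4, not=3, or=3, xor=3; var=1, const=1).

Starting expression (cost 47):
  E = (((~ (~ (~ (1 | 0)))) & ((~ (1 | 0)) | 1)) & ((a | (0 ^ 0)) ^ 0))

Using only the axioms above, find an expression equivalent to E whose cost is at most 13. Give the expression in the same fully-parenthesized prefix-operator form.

1. [not_not →] (~ (~ (~ (1 | 0))))  →  (~ (1 | 0));  E = (((~ (1 | 0)) & ((~ (1 | 0)) | 1)) & ((a | (0 ^ 0)) ^ 0))
2. [absorb_and →] ((~ (1 | 0)) & ((~ (1 | 0)) | 1))  →  (~ (1 | 0));  E = ((~ (1 | 0)) & ((a | (0 ^ 0)) ^ 0))
3. [xor_false →] (0 ^ 0)  →  0;  E = ((~ (1 | 0)) & ((a | 0) ^ 0))
4. [or_false →] (a | 0)  →  a;  E = ((~ (1 | 0)) & (a ^ 0))
5. [or_false →] (1 | 0)  →  1;  cost 13 ≤ 13, done

((~ 1) & (a ^ 0))   [cost 13]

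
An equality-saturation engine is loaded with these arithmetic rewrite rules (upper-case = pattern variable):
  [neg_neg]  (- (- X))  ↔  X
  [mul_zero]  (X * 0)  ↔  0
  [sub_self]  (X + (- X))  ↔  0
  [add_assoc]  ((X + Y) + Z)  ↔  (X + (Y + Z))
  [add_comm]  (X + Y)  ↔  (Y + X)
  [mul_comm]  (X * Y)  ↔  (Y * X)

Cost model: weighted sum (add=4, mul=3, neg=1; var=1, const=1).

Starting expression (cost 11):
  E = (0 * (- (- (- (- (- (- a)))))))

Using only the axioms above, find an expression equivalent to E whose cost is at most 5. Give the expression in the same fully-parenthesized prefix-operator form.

(1) (- (- (- (- a))))  =[neg_neg →]=  (- (- a))    ⊢ (0 * (- (- (- (- a)))))
(2) (- (- (- (- a))))  =[neg_neg →]=  (- (- a))    ⊢ (0 * (- (- a)))
(3) (- (- a))  =[neg_neg →]=  a    ⊢ cost 5, within 5

(0 * a)   [cost 5]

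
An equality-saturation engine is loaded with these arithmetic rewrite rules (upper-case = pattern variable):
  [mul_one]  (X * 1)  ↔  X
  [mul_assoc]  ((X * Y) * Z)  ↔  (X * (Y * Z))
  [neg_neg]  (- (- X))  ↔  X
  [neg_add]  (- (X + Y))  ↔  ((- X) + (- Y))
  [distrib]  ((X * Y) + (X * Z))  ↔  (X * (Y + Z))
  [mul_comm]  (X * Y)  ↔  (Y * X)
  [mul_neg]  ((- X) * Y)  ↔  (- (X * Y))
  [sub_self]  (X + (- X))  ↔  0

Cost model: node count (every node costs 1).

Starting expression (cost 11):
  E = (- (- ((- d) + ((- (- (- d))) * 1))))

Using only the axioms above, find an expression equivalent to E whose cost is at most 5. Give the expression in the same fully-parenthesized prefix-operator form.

((- d) + (- d))   [cost 5]

(1) ((- (- (- d))) * 1)  =[mul_one →]=  (- (- (- d)))    ⊢ (- (- ((- d) + (- (- (- d))))))
(2) (- (- d))  =[neg_neg →]=  d    ⊢ (- (- ((- d) + (- d))))
(3) (- (- ((- d) + (- d))))  =[neg_neg →]=  ((- d) + (- d))    ⊢ cost 5, within 5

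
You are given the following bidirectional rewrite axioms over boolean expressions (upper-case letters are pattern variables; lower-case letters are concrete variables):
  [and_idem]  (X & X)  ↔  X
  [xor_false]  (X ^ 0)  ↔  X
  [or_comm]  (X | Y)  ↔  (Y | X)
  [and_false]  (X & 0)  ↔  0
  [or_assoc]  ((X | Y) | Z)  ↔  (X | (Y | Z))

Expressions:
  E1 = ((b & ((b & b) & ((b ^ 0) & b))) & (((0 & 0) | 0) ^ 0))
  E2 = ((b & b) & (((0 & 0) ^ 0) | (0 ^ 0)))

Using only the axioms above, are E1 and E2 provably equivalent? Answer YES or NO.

YES

step 1: xor_false (→) rewrites (b ^ 0) into b, now ((b & ((b & b) & (b & b))) & (((0 & 0) | 0) ^ 0))
step 2: and_idem (→) rewrites (0 & 0) into 0, now ((b & ((b & b) & (b & b))) & ((0 | 0) ^ 0))
step 3: xor_false (→) rewrites ((0 | 0) ^ 0) into (0 | 0), now ((b & ((b & b) & (b & b))) & (0 | 0))
step 4: and_idem (→) rewrites ((b & b) & (b & b)) into (b & b), now ((b & (b & b)) & (0 | 0))
step 5: and_idem (→) rewrites (b & b) into b, now ((b & b) & (0 | 0))
step 6: xor_false (←) rewrites 0 into (0 ^ 0), now ((b & b) & (0 | (0 ^ 0)))
step 7: and_idem (←) rewrites 0 into (0 & 0), now ((b & b) & ((0 & 0) | (0 ^ 0)))
step 8: xor_false (←) rewrites (0 & 0) into ((0 & 0) ^ 0), which is E2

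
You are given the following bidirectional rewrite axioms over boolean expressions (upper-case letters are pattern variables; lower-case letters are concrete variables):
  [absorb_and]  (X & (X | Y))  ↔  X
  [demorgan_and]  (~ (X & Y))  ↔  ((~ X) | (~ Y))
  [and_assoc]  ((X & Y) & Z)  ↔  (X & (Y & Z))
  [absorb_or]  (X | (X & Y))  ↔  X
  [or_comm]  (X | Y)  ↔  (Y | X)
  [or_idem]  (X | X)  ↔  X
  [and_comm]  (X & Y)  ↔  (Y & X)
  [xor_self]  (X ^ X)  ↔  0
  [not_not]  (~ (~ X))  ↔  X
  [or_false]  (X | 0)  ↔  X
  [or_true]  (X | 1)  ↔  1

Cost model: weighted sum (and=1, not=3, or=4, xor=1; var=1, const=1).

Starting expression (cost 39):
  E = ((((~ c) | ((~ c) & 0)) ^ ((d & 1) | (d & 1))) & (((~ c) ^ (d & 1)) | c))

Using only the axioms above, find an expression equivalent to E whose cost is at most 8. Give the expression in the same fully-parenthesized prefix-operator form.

(1) ((d & 1) | (d & 1))  =[or_idem →]=  (d & 1)    ⊢ ((((~ c) | ((~ c) & 0)) ^ (d & 1)) & (((~ c) ^ (d & 1)) | c))
(2) ((~ c) | ((~ c) & 0))  =[absorb_or →]=  (~ c)    ⊢ (((~ c) ^ (d & 1)) & (((~ c) ^ (d & 1)) | c))
(3) (((~ c) ^ (d & 1)) & (((~ c) ^ (d & 1)) | c))  =[absorb_and →]=  ((~ c) ^ (d & 1))    ⊢ cost 8, within 8

((~ c) ^ (d & 1))   [cost 8]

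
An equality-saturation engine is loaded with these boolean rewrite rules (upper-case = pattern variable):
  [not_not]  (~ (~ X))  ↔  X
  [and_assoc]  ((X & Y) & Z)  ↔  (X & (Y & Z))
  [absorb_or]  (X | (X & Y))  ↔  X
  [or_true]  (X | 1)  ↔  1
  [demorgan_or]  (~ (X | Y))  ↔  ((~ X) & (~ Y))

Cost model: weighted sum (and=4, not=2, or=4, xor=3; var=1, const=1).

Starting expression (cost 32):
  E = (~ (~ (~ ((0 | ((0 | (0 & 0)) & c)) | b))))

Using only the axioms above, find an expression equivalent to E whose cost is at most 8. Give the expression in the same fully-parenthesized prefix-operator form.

(~ (0 | b))   [cost 8]

(1) (0 | (0 & 0))  =[absorb_or →]=  0    ⊢ (~ (~ (~ ((0 | (0 & c)) | b))))
(2) (0 | (0 & c))  =[absorb_or →]=  0    ⊢ (~ (~ (~ (0 | b))))
(3) (~ (~ (~ (0 | b))))  =[not_not →]=  (~ (0 | b))    ⊢ cost 8, within 8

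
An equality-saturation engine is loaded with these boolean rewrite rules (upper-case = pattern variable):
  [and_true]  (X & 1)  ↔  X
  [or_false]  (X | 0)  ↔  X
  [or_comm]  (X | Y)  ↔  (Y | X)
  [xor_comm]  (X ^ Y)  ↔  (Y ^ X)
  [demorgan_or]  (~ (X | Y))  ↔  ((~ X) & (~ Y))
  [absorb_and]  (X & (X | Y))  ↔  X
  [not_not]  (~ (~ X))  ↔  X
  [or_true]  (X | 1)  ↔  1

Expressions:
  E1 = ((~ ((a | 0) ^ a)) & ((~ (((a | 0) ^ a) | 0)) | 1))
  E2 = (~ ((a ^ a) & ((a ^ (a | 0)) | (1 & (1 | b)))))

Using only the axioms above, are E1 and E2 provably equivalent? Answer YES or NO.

YES

1. [or_false →] (((a | 0) ^ a) | 0)  →  ((a | 0) ^ a);  E1 = ((~ ((a | 0) ^ a)) & ((~ ((a | 0) ^ a)) | 1))
2. [absorb_and →] ((~ ((a | 0) ^ a)) & ((~ ((a | 0) ^ a)) | 1))  →  (~ ((a | 0) ^ a))
3. [or_false →] (a | 0)  →  a;  E1 = (~ (a ^ a))
4. [absorb_and ←] (a ^ a)  →  ((a ^ a) & ((a ^ a) | 1));  E1 = (~ ((a ^ a) & ((a ^ a) | 1)))
5. [or_false ←] a  →  (a | 0);  E1 = (~ ((a ^ a) & ((a ^ (a | 0)) | 1)))
6. [absorb_and ←] 1  →  (1 & (1 | b));  this is E2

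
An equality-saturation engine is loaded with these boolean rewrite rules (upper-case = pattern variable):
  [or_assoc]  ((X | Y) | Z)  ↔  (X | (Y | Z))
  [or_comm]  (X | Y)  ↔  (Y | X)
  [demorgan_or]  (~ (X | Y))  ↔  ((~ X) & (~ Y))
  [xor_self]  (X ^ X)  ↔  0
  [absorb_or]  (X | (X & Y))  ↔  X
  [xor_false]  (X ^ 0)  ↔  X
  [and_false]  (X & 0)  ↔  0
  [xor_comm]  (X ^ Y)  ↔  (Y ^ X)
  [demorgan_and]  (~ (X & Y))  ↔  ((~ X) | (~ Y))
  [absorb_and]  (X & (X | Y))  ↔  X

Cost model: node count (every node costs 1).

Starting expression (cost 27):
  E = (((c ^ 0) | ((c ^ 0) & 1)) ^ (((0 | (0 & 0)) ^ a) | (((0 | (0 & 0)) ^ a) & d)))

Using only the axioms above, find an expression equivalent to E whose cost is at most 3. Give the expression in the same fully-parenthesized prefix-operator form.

(c ^ a)   [cost 3]

(1) (((0 | (0 & 0)) ^ a) | (((0 | (0 & 0)) ^ a) & d))  =[absorb_or →]=  ((0 | (0 & 0)) ^ a)    ⊢ (((c ^ 0) | ((c ^ 0) & 1)) ^ ((0 | (0 & 0)) ^ a))
(2) ((c ^ 0) | ((c ^ 0) & 1))  =[absorb_or →]=  (c ^ 0)    ⊢ ((c ^ 0) ^ ((0 | (0 & 0)) ^ a))
(3) ((0 | (0 & 0)) ^ a)  =[xor_comm →]=  (a ^ (0 | (0 & 0)))    ⊢ ((c ^ 0) ^ (a ^ (0 | (0 & 0))))
(4) (0 | (0 & 0))  =[absorb_or →]=  0    ⊢ ((c ^ 0) ^ (a ^ 0))
(5) (c ^ 0)  =[xor_false →]=  c    ⊢ (c ^ (a ^ 0))
(6) (a ^ 0)  =[xor_false →]=  a    ⊢ cost 3, within 3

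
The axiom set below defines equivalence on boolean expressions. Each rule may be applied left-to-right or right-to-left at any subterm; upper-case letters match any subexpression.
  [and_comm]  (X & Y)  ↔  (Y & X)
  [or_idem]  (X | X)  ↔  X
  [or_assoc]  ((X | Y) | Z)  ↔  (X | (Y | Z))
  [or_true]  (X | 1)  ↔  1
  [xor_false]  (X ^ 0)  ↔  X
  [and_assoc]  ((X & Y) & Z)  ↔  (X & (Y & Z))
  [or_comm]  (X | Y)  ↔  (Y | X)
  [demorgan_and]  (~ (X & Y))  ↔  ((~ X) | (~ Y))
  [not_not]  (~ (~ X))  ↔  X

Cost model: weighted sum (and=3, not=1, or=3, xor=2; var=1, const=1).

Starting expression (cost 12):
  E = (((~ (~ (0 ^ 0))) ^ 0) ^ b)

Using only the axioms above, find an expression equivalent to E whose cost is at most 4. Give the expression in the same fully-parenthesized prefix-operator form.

step 1: xor_false (→) rewrites (0 ^ 0) into 0, now (((~ (~ 0)) ^ 0) ^ b)
step 2: xor_false (→) rewrites ((~ (~ 0)) ^ 0) into (~ (~ 0)), now ((~ (~ 0)) ^ b)
step 3: not_not (→) rewrites (~ (~ 0)) into 0, reaching cost 4 (bound 4)

(0 ^ b)   [cost 4]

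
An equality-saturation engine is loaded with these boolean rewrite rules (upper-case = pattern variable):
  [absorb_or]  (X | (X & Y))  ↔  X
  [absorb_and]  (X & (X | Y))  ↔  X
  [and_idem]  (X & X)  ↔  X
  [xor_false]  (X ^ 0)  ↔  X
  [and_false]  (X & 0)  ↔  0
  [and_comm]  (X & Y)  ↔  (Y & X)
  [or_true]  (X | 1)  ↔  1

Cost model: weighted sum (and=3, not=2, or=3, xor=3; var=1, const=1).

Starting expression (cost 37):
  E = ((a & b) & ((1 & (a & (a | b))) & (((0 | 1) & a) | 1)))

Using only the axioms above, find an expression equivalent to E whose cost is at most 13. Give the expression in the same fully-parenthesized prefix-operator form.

1. [absorb_and →] (a & (a | b))  →  a;  E = ((a & b) & ((1 & a) & (((0 | 1) & a) | 1)))
2. [or_true →] (0 | 1)  →  1;  E = ((a & b) & ((1 & a) & ((1 & a) | 1)))
3. [absorb_and →] ((1 & a) & ((1 & a) | 1))  →  (1 & a);  cost 13 ≤ 13, done

((a & b) & (1 & a))   [cost 13]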